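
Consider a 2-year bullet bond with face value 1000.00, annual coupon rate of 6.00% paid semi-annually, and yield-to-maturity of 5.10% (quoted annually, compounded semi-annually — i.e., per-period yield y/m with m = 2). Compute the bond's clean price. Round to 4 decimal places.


Answer: Price = 1016.9085

Derivation:
Coupon per period c = face * coupon_rate / m = 30.000000
Periods per year m = 2; per-period yield y/m = 0.025500
Number of cashflows N = 4
Cashflows (t years, CF_t, discount factor 1/(1+y/m)^(m*t), PV):
  t = 0.5000: CF_t = 30.000000, DF = 0.975134, PV = 29.254022
  t = 1.0000: CF_t = 30.000000, DF = 0.950886, PV = 28.526594
  t = 1.5000: CF_t = 30.000000, DF = 0.927242, PV = 27.817254
  t = 2.0000: CF_t = 1030.000000, DF = 0.904185, PV = 931.310643
Price P = sum_t PV_t = 1016.908514


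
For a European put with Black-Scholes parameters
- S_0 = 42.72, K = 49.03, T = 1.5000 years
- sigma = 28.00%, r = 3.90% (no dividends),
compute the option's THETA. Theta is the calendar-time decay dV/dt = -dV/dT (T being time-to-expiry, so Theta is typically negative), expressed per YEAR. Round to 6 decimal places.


Answer: Theta = -0.760896

Derivation:
d1 = -0.0596776214; d2 = -0.4026061854
phi(d1) = 0.3982325123; exp(-qT) = 1.0000000000; exp(-rT) = 0.9431782404
Theta = -S*exp(-qT)*phi(d1)*sigma/(2*sqrt(T)) + r*K*exp(-rT)*N(-d2) - q*S*exp(-qT)*N(-d1)
N(-d1) = 0.5237938023; N(-d2) = 0.6563810207; sqrt(T) = 1.2247448714
Term 1 = -42.7200 * 1.0000000000 * 0.3982325123 * 0.2800 / (2 * 1.2247448714) = -1.9446899229
Term 2 = 0.0390 * 49.0300 * 0.9431782404 * 0.6563810207 = 1.1837944185
Term 3 = 0 (no dividend yield, q = 0)
Theta = -1.9446899229 + (1.1837944185) + (0.0000000000) = -0.760896


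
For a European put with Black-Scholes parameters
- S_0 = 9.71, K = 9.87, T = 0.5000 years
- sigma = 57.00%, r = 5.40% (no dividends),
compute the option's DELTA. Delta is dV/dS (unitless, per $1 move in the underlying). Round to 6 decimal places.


Answer: Delta = -0.409837

Derivation:
d1 = 0.2279648471; d2 = -0.1750860182
phi(d1) = 0.3887096874; exp(-qT) = 1.0000000000; exp(-rT) = 0.9733612415
N(-d1) = 0.4098367845
Delta = -exp(-qT) * N(-d1) = -1.0000000000 * 0.4098367845 = -0.409837


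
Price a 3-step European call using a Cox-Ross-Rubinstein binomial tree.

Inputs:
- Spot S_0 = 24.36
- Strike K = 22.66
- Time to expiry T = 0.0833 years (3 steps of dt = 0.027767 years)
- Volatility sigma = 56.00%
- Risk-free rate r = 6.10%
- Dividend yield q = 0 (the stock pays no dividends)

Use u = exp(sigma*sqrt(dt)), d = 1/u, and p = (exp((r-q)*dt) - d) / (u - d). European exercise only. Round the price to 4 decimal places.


dt = T/N = 0.027767
u = exp(sigma*sqrt(dt)) = 1.097807; d = 1/u = 0.910907
p = (exp((r-q)*dt) - d) / (u - d) = 0.485758
Discount per step: exp(-r*dt) = 0.998308
Stock lattice S(k, i) with i counting down-moves:
  k=0: S(0,0) = 24.3600
  k=1: S(1,0) = 26.7426; S(1,1) = 22.1897
  k=2: S(2,0) = 29.3582; S(2,1) = 24.3600; S(2,2) = 20.2127
  k=3: S(3,0) = 32.2296; S(3,1) = 26.7426; S(3,2) = 22.1897; S(3,3) = 18.4119
Terminal payoffs V(N, i) = max(S_T - K, 0):
  V(3,0) = 9.569637; V(3,1) = 4.082581; V(3,2) = 0.000000; V(3,3) = 0.000000
Backward induction: V(k, i) = exp(-r*dt) * [p * V(k+1, i) + (1-p) * V(k+1, i+1)].
  V(2,0) = exp(-r*dt) * [p*9.569637 + (1-p)*4.082581] = 6.736545
  V(2,1) = exp(-r*dt) * [p*4.082581 + (1-p)*0.000000] = 1.979792
  V(2,2) = exp(-r*dt) * [p*0.000000 + (1-p)*0.000000] = 0.000000
  V(1,0) = exp(-r*dt) * [p*6.736545 + (1-p)*1.979792] = 4.283163
  V(1,1) = exp(-r*dt) * [p*1.979792 + (1-p)*0.000000] = 0.960073
  V(0,0) = exp(-r*dt) * [p*4.283163 + (1-p)*0.960073] = 2.569935

Answer: Price = V(0,0) = 2.5699


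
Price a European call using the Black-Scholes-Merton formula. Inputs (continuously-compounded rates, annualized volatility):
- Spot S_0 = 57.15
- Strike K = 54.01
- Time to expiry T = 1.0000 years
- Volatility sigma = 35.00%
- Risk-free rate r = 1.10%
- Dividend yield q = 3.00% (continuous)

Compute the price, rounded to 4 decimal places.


Answer: Price = 8.6267

Derivation:
d1 = (ln(S/K) + (r - q + 0.5*sigma^2) * T) / (sigma * sqrt(T)) = 0.28217193
d2 = d1 - sigma * sqrt(T) = -0.06782807
exp(-rT) = 0.98906028; exp(-qT) = 0.97044553
C = S_0 * exp(-qT) * N(d1) - K * exp(-rT) * N(d2)
N(d1) = 0.61109416; N(d2) = 0.47296125
C = 57.1500 * 0.97044553 * 0.61109416 - 54.0100 * 0.98906028 * 0.47296125 = 8.6267


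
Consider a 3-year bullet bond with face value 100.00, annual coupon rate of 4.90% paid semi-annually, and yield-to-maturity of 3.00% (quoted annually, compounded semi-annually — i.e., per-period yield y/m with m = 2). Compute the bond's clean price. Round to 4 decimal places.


Answer: Price = 105.4123

Derivation:
Coupon per period c = face * coupon_rate / m = 2.450000
Periods per year m = 2; per-period yield y/m = 0.015000
Number of cashflows N = 6
Cashflows (t years, CF_t, discount factor 1/(1+y/m)^(m*t), PV):
  t = 0.5000: CF_t = 2.450000, DF = 0.985222, PV = 2.413793
  t = 1.0000: CF_t = 2.450000, DF = 0.970662, PV = 2.378121
  t = 1.5000: CF_t = 2.450000, DF = 0.956317, PV = 2.342977
  t = 2.0000: CF_t = 2.450000, DF = 0.942184, PV = 2.308351
  t = 2.5000: CF_t = 2.450000, DF = 0.928260, PV = 2.274238
  t = 3.0000: CF_t = 102.450000, DF = 0.914542, PV = 93.694848
Price P = sum_t PV_t = 105.412328


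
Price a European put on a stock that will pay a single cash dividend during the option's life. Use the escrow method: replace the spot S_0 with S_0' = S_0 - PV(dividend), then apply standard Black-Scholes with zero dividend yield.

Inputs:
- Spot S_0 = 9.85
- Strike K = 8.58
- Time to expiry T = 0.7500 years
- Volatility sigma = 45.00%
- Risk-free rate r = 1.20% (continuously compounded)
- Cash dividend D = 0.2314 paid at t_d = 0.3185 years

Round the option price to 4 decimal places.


Answer: Price = 0.9103

Derivation:
PV(D) = D * exp(-r * t_d) = 0.2314 * 0.99618529 = 0.23051728
S_0' = S_0 - PV(D) = 9.8500 - 0.23051728 = 9.61948272
d1 = (ln(S_0'/K) + (r + sigma^2/2)*T) / (sigma*sqrt(T)) = 0.51138884
d2 = d1 - sigma*sqrt(T) = 0.12167741
exp(-rT) = 0.99104038
N(-d1) = 0.30453940; N(-d2) = 0.45157725
P = K * exp(-rT) * N(-d2) - S_0' * N(-d1) = 8.5800 * 0.99104038 * 0.45157725 - 9.61948272 * 0.30453940 = 0.9103


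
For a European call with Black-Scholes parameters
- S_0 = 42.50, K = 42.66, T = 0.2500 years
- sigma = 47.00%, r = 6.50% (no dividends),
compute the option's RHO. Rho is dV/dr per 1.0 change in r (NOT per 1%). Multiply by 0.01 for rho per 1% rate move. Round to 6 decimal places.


Answer: Rho = 4.977392

Derivation:
d1 = 0.1706589910; d2 = -0.0643410090
phi(d1) = 0.3931748800; exp(-qT) = 1.0000000000; exp(-rT) = 0.9838813190
N(d2) = 0.4743493503
Rho = K*T*exp(-rT)*N(d2) = 42.6600 * 0.2500 * 0.9838813190 * 0.4743493503 = 4.977392


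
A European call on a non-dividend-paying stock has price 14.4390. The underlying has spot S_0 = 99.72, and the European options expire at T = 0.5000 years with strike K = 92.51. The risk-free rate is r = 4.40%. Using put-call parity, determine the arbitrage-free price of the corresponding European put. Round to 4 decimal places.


Put-call parity: C - P = S_0 * exp(-qT) - K * exp(-rT).
S_0 * exp(-qT) = 99.7200 * 1.00000000 = 99.72000000
K * exp(-rT) = 92.5100 * 0.97824024 = 90.49700414
P = C - S*exp(-qT) + K*exp(-rT)
P = 14.4390 - 99.72000000 + 90.49700414 = 5.2160

Answer: Put price = 5.2160


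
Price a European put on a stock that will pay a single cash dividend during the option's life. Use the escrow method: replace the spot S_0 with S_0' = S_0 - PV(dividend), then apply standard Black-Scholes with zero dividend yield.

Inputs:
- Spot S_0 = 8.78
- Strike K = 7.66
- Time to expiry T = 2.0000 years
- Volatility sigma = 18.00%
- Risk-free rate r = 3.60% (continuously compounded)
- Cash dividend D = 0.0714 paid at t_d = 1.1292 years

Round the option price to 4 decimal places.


PV(D) = D * exp(-r * t_d) = 0.0714 * 0.96016398 = 0.06855571
S_0' = S_0 - PV(D) = 8.7800 - 0.06855571 = 8.71144429
d1 = (ln(S_0'/K) + (r + sigma^2/2)*T) / (sigma*sqrt(T)) = 0.91541106
d2 = d1 - sigma*sqrt(T) = 0.66085262
exp(-rT) = 0.93053090
N(-d1) = 0.17998794; N(-d2) = 0.25435342
P = K * exp(-rT) * N(-d2) - S_0' * N(-d1) = 7.6600 * 0.93053090 * 0.25435342 - 8.71144429 * 0.17998794 = 0.2450

Answer: Price = 0.2450


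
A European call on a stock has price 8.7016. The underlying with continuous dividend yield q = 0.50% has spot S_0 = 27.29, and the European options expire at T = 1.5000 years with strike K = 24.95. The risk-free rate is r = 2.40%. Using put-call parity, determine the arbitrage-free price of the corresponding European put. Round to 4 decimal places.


Put-call parity: C - P = S_0 * exp(-qT) - K * exp(-rT).
S_0 * exp(-qT) = 27.2900 * 0.99252805 = 27.08609062
K * exp(-rT) = 24.9500 * 0.96464029 = 24.06777532
P = C - S*exp(-qT) + K*exp(-rT)
P = 8.7016 - 27.08609062 + 24.06777532 = 5.6833

Answer: Put price = 5.6833


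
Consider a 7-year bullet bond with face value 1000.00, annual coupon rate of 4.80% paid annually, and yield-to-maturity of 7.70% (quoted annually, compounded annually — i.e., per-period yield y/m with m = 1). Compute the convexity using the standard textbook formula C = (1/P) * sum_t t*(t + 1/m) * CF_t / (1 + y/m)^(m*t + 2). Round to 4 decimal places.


Coupon per period c = face * coupon_rate / m = 48.000000
Periods per year m = 1; per-period yield y/m = 0.077000
Number of cashflows N = 7
Cashflows (t years, CF_t, discount factor 1/(1+y/m)^(m*t), PV):
  t = 1.0000: CF_t = 48.000000, DF = 0.928505, PV = 44.568245
  t = 2.0000: CF_t = 48.000000, DF = 0.862122, PV = 41.381843
  t = 3.0000: CF_t = 48.000000, DF = 0.800484, PV = 38.423253
  t = 4.0000: CF_t = 48.000000, DF = 0.743254, PV = 35.676186
  t = 5.0000: CF_t = 48.000000, DF = 0.690115, PV = 33.125521
  t = 6.0000: CF_t = 48.000000, DF = 0.640775, PV = 30.757216
  t = 7.0000: CF_t = 1048.000000, DF = 0.594963, PV = 623.521394
Price P = sum_t PV_t = 847.453659
Convexity numerator sum_t t*(t + 1/m) * CF_t / (1+y/m)^(m*t + 2):
  t = 1.0000: term = 76.846505
  t = 2.0000: term = 214.057118
  t = 3.0000: term = 397.506255
  t = 4.0000: term = 615.144313
  t = 5.0000: term = 856.746954
  t = 6.0000: term = 1113.691491
  t = 7.0000: term = 30102.875329
Convexity = (1/P) * sum = 33376.867965 / 847.453659 = 39.384889

Answer: Convexity = 39.3849


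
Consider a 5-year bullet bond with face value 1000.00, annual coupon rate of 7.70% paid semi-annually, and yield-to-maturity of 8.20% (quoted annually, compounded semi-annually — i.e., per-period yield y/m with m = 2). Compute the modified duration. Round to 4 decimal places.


Answer: Modified duration = 4.0673

Derivation:
Coupon per period c = face * coupon_rate / m = 38.500000
Periods per year m = 2; per-period yield y/m = 0.041000
Number of cashflows N = 10
Cashflows (t years, CF_t, discount factor 1/(1+y/m)^(m*t), PV):
  t = 0.5000: CF_t = 38.500000, DF = 0.960615, PV = 36.983670
  t = 1.0000: CF_t = 38.500000, DF = 0.922781, PV = 35.527060
  t = 1.5000: CF_t = 38.500000, DF = 0.886437, PV = 34.127819
  t = 2.0000: CF_t = 38.500000, DF = 0.851524, PV = 32.783688
  t = 2.5000: CF_t = 38.500000, DF = 0.817987, PV = 31.492496
  t = 3.0000: CF_t = 38.500000, DF = 0.785770, PV = 30.252157
  t = 3.5000: CF_t = 38.500000, DF = 0.754823, PV = 29.060670
  t = 4.0000: CF_t = 38.500000, DF = 0.725094, PV = 27.916110
  t = 4.5000: CF_t = 38.500000, DF = 0.696536, PV = 26.816628
  t = 5.0000: CF_t = 1038.500000, DF = 0.669103, PV = 694.863030
Price P = sum_t PV_t = 979.823328
First compute Macaulay numerator sum_t t * PV_t:
  t * PV_t at t = 0.5000: 18.491835
  t * PV_t at t = 1.0000: 35.527060
  t * PV_t at t = 1.5000: 51.191729
  t * PV_t at t = 2.0000: 65.567377
  t * PV_t at t = 2.5000: 78.731240
  t * PV_t at t = 3.0000: 90.756472
  t * PV_t at t = 3.5000: 101.712345
  t * PV_t at t = 4.0000: 111.664438
  t * PV_t at t = 4.5000: 120.674825
  t * PV_t at t = 5.0000: 3474.315150
Macaulay duration D = 4148.632471 / 979.823328 = 4.234062
Modified duration = D / (1 + y/m) = 4.234062 / (1 + 0.041000) = 4.067302


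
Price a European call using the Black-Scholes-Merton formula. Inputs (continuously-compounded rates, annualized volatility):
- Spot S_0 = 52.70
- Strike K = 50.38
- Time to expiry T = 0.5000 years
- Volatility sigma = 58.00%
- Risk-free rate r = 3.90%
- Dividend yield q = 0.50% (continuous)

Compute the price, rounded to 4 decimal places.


Answer: Price = 9.9581

Derivation:
d1 = (ln(S/K) + (r - q + 0.5*sigma^2) * T) / (sigma * sqrt(T)) = 0.35628717
d2 = d1 - sigma * sqrt(T) = -0.05383476
exp(-rT) = 0.98068890; exp(-qT) = 0.99750312
C = S_0 * exp(-qT) * N(d1) - K * exp(-rT) * N(d2)
N(d1) = 0.63918724; N(d2) = 0.47853341
C = 52.7000 * 0.99750312 * 0.63918724 - 50.3800 * 0.98068890 * 0.47853341 = 9.9581


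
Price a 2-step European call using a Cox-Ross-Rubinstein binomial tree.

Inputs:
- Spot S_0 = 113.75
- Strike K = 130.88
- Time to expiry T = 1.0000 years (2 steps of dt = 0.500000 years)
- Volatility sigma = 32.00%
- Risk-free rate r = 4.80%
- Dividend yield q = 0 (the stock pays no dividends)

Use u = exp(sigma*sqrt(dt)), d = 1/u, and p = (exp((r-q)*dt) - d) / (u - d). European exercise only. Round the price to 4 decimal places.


Answer: Price = V(0,0) = 11.2889

Derivation:
dt = T/N = 0.500000
u = exp(sigma*sqrt(dt)) = 1.253919; d = 1/u = 0.797499
p = (exp((r-q)*dt) - d) / (u - d) = 0.496891
Discount per step: exp(-r*dt) = 0.976286
Stock lattice S(k, i) with i counting down-moves:
  k=0: S(0,0) = 113.7500
  k=1: S(1,0) = 142.6333; S(1,1) = 90.7156
  k=2: S(2,0) = 178.8507; S(2,1) = 113.7500; S(2,2) = 72.3456
Terminal payoffs V(N, i) = max(S_T - K, 0):
  V(2,0) = 47.970703; V(2,1) = 0.000000; V(2,2) = 0.000000
Backward induction: V(k, i) = exp(-r*dt) * [p * V(k+1, i) + (1-p) * V(k+1, i+1)].
  V(1,0) = exp(-r*dt) * [p*47.970703 + (1-p)*0.000000] = 23.270943
  V(1,1) = exp(-r*dt) * [p*0.000000 + (1-p)*0.000000] = 0.000000
  V(0,0) = exp(-r*dt) * [p*23.270943 + (1-p)*0.000000] = 11.288907


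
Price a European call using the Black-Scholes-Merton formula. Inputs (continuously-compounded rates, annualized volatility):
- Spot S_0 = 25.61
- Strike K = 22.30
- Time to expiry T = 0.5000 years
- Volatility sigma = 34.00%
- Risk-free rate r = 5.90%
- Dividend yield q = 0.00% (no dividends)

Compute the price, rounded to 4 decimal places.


d1 = (ln(S/K) + (r - q + 0.5*sigma^2) * T) / (sigma * sqrt(T)) = 0.81856437
d2 = d1 - sigma * sqrt(T) = 0.57814806
exp(-rT) = 0.97093088; exp(-qT) = 1.00000000
C = S_0 * exp(-qT) * N(d1) - K * exp(-rT) * N(d2)
N(d1) = 0.79348250; N(d2) = 0.71841792
C = 25.6100 * 1.00000000 * 0.79348250 - 22.3000 * 0.97093088 * 0.71841792 = 4.7661

Answer: Price = 4.7661


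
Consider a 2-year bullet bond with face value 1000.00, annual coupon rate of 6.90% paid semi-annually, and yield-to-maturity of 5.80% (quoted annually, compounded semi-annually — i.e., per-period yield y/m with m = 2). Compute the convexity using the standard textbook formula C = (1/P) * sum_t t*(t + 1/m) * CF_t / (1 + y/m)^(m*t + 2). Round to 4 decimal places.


Answer: Convexity = 4.4184

Derivation:
Coupon per period c = face * coupon_rate / m = 34.500000
Periods per year m = 2; per-period yield y/m = 0.029000
Number of cashflows N = 4
Cashflows (t years, CF_t, discount factor 1/(1+y/m)^(m*t), PV):
  t = 0.5000: CF_t = 34.500000, DF = 0.971817, PV = 33.527697
  t = 1.0000: CF_t = 34.500000, DF = 0.944429, PV = 32.582796
  t = 1.5000: CF_t = 34.500000, DF = 0.917812, PV = 31.664525
  t = 2.0000: CF_t = 1034.500000, DF = 0.891946, PV = 922.718007
Price P = sum_t PV_t = 1020.493024
Convexity numerator sum_t t*(t + 1/m) * CF_t / (1+y/m)^(m*t + 2):
  t = 0.5000: term = 15.832262
  t = 1.0000: term = 46.158199
  t = 1.5000: term = 89.714672
  t = 2.0000: term = 4357.207583
Convexity = (1/P) * sum = 4508.912717 / 1020.493024 = 4.418367


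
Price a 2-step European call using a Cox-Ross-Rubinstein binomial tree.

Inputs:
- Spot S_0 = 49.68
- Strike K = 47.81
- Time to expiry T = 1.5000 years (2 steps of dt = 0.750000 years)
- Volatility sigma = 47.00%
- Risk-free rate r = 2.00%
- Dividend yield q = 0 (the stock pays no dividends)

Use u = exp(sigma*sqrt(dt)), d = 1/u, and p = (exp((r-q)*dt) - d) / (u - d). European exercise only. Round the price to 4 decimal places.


Answer: Price = V(0,0) = 11.7726

Derivation:
dt = T/N = 0.750000
u = exp(sigma*sqrt(dt)) = 1.502352; d = 1/u = 0.665623
p = (exp((r-q)*dt) - d) / (u - d) = 0.417686
Discount per step: exp(-r*dt) = 0.985112
Stock lattice S(k, i) with i counting down-moves:
  k=0: S(0,0) = 49.6800
  k=1: S(1,0) = 74.6369; S(1,1) = 33.0681
  k=2: S(2,0) = 112.1308; S(2,1) = 49.6800; S(2,2) = 22.0109
Terminal payoffs V(N, i) = max(S_T - K, 0):
  V(2,0) = 64.320830; V(2,1) = 1.870000; V(2,2) = 0.000000
Backward induction: V(k, i) = exp(-r*dt) * [p * V(k+1, i) + (1-p) * V(k+1, i+1)].
  V(1,0) = exp(-r*dt) * [p*64.320830 + (1-p)*1.870000] = 27.538650
  V(1,1) = exp(-r*dt) * [p*1.870000 + (1-p)*0.000000] = 0.769444
  V(0,0) = exp(-r*dt) * [p*27.538650 + (1-p)*0.769444] = 11.772648


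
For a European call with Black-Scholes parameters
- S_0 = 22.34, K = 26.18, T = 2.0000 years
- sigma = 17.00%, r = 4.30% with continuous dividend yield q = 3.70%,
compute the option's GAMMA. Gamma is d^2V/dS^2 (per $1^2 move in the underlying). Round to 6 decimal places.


Answer: Gamma = 0.061188

Derivation:
d1 = -0.4896380324; d2 = -0.7300543380
phi(d1) = 0.3538751065; exp(-qT) = 0.9286716938; exp(-rT) = 0.9175942312
Gamma = exp(-qT) * phi(d1) / (S * sigma * sqrt(T)) = 0.9286716938 * 0.3538751065 / (22.3400 * 0.1700 * 1.4142135624) = 0.061188


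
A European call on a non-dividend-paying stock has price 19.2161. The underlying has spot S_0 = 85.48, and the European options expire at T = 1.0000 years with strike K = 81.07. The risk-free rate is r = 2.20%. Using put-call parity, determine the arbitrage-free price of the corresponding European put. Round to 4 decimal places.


Answer: Put price = 13.0420

Derivation:
Put-call parity: C - P = S_0 * exp(-qT) - K * exp(-rT).
S_0 * exp(-qT) = 85.4800 * 1.00000000 = 85.48000000
K * exp(-rT) = 81.0700 * 0.97824024 = 79.30593586
P = C - S*exp(-qT) + K*exp(-rT)
P = 19.2161 - 85.48000000 + 79.30593586 = 13.0420


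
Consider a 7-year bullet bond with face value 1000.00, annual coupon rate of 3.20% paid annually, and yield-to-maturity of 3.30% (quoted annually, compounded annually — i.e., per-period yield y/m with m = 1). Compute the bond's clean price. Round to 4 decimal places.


Coupon per period c = face * coupon_rate / m = 32.000000
Periods per year m = 1; per-period yield y/m = 0.033000
Number of cashflows N = 7
Cashflows (t years, CF_t, discount factor 1/(1+y/m)^(m*t), PV):
  t = 1.0000: CF_t = 32.000000, DF = 0.968054, PV = 30.977735
  t = 2.0000: CF_t = 32.000000, DF = 0.937129, PV = 29.988127
  t = 3.0000: CF_t = 32.000000, DF = 0.907192, PV = 29.030132
  t = 4.0000: CF_t = 32.000000, DF = 0.878211, PV = 28.102742
  t = 5.0000: CF_t = 32.000000, DF = 0.850156, PV = 27.204977
  t = 6.0000: CF_t = 32.000000, DF = 0.822997, PV = 26.335893
  t = 7.0000: CF_t = 1032.000000, DF = 0.796705, PV = 822.199951
Price P = sum_t PV_t = 993.839557

Answer: Price = 993.8396


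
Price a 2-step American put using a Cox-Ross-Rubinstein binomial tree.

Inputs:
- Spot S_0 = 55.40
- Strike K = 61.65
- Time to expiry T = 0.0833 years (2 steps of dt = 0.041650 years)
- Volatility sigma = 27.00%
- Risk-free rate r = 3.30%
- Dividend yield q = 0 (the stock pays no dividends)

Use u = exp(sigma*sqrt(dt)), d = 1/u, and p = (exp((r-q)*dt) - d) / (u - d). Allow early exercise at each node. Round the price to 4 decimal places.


dt = T/N = 0.041650
u = exp(sigma*sqrt(dt)) = 1.056649; d = 1/u = 0.946388
p = (exp((r-q)*dt) - d) / (u - d) = 0.498702
Discount per step: exp(-r*dt) = 0.998626
Stock lattice S(k, i) with i counting down-moves:
  k=0: S(0,0) = 55.4000
  k=1: S(1,0) = 58.5383; S(1,1) = 52.4299
  k=2: S(2,0) = 61.8545; S(2,1) = 55.4000; S(2,2) = 49.6190
Terminal payoffs V(N, i) = max(K - S_T, 0):
  V(2,0) = 0.000000; V(2,1) = 6.250000; V(2,2) = 12.030961
Backward induction: V(k, i) = exp(-r*dt) * [p * V(k+1, i) + (1-p) * V(k+1, i+1)]; then take max(V_cont, immediate exercise) for American.
  V(1,0) = exp(-r*dt) * [p*0.000000 + (1-p)*6.250000] = 3.128810; exercise = 3.111650; V(1,0) = max -> 3.128810
  V(1,1) = exp(-r*dt) * [p*6.250000 + (1-p)*12.030961] = 9.135420; exercise = 9.220097; V(1,1) = max -> 9.220097
  V(0,0) = exp(-r*dt) * [p*3.128810 + (1-p)*9.220097] = 6.173869; exercise = 6.250000; V(0,0) = max -> 6.250000

Answer: Price = V(0,0) = 6.2500


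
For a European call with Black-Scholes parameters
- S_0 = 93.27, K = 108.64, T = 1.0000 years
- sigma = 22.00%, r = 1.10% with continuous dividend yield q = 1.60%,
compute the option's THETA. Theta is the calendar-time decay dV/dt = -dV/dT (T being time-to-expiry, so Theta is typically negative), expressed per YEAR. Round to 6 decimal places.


Answer: Theta = -3.193938

Derivation:
d1 = -0.6060961412; d2 = -0.8260961412
phi(d1) = 0.3320018295; exp(-qT) = 0.9841273201; exp(-rT) = 0.9890602788
Theta = -S*exp(-qT)*phi(d1)*sigma/(2*sqrt(T)) - r*K*exp(-rT)*N(d2) + q*S*exp(-qT)*N(d1)
N(d1) = 0.2722254566; N(d2) = 0.2043747782; sqrt(T) = 1.0000000000
Term 1 = -93.2700 * 0.9841273201 * 0.3320018295 * 0.2200 / (2 * 1.0000000000) = -3.3521730261
Term 2 = -0.0110 * 108.6400 * 0.9890602788 * 0.2043747782 = -0.2415641608
Term 3 = 0.0160 * 93.2700 * 0.9841273201 * 0.2722254566 = 0.3997992570
Theta = -3.3521730261 + (-0.2415641608) + (0.3997992570) = -3.193938


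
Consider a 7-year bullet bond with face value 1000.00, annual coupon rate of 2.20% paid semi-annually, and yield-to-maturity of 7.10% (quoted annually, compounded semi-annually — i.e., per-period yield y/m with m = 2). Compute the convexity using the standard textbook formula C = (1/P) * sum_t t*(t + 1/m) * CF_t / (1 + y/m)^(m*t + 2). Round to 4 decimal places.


Coupon per period c = face * coupon_rate / m = 11.000000
Periods per year m = 2; per-period yield y/m = 0.035500
Number of cashflows N = 14
Cashflows (t years, CF_t, discount factor 1/(1+y/m)^(m*t), PV):
  t = 0.5000: CF_t = 11.000000, DF = 0.965717, PV = 10.622887
  t = 1.0000: CF_t = 11.000000, DF = 0.932609, PV = 10.258704
  t = 1.5000: CF_t = 11.000000, DF = 0.900637, PV = 9.907005
  t = 2.0000: CF_t = 11.000000, DF = 0.869760, PV = 9.567363
  t = 2.5000: CF_t = 11.000000, DF = 0.839942, PV = 9.239366
  t = 3.0000: CF_t = 11.000000, DF = 0.811147, PV = 8.922613
  t = 3.5000: CF_t = 11.000000, DF = 0.783338, PV = 8.616720
  t = 4.0000: CF_t = 11.000000, DF = 0.756483, PV = 8.321313
  t = 4.5000: CF_t = 11.000000, DF = 0.730549, PV = 8.036034
  t = 5.0000: CF_t = 11.000000, DF = 0.705503, PV = 7.760535
  t = 5.5000: CF_t = 11.000000, DF = 0.681316, PV = 7.494481
  t = 6.0000: CF_t = 11.000000, DF = 0.657959, PV = 7.237548
  t = 6.5000: CF_t = 11.000000, DF = 0.635402, PV = 6.989423
  t = 7.0000: CF_t = 1011.000000, DF = 0.613619, PV = 620.368461
Price P = sum_t PV_t = 733.342452
Convexity numerator sum_t t*(t + 1/m) * CF_t / (1+y/m)^(m*t + 2):
  t = 0.5000: term = 4.953502
  t = 1.0000: term = 14.351045
  t = 1.5000: term = 27.718098
  t = 2.0000: term = 44.613066
  t = 2.5000: term = 64.625397
  t = 3.0000: term = 87.373787
  t = 3.5000: term = 112.504474
  t = 4.0000: term = 139.689627
  t = 4.5000: term = 168.625817
  t = 5.0000: term = 199.032565
  t = 5.5000: term = 230.650969
  t = 6.0000: term = 263.242403
  t = 6.5000: term = 296.587288
  t = 7.0000: term = 30374.476896
Convexity = (1/P) * sum = 32028.444935 / 733.342452 = 43.674609

Answer: Convexity = 43.6746


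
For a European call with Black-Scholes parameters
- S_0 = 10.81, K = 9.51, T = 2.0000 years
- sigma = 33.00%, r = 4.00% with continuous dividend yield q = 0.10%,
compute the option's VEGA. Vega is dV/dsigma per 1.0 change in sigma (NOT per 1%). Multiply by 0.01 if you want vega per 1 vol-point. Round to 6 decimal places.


d1 = 0.6750250360; d2 = 0.2083345604
phi(d1) = 0.3176618163; exp(-qT) = 0.9980019987; exp(-rT) = 0.9231163464
Vega = S * exp(-qT) * phi(d1) * sqrt(T) = 10.8100 * 0.9980019987 * 0.3176618163 * 1.4142135624 = 4.846599

Answer: Vega = 4.846599


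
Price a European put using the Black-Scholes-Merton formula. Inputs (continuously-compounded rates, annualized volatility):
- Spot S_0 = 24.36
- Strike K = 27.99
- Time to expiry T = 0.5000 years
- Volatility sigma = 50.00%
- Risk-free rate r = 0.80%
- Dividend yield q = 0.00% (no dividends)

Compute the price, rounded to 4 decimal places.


Answer: Price = 5.6844

Derivation:
d1 = (ln(S/K) + (r - q + 0.5*sigma^2) * T) / (sigma * sqrt(T)) = -0.20479187
d2 = d1 - sigma * sqrt(T) = -0.55834526
exp(-rT) = 0.99600799; exp(-qT) = 1.00000000
P = K * exp(-rT) * N(-d2) - S_0 * exp(-qT) * N(-d1)
N(-d1) = 0.58113263; N(-d2) = 0.71169568
P = 27.9900 * 0.99600799 * 0.71169568 - 24.3600 * 1.00000000 * 0.58113263 = 5.6844


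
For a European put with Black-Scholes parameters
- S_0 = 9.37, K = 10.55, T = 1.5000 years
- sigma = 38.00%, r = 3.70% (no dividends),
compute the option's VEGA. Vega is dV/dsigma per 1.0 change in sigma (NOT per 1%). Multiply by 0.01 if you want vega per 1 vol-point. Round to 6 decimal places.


Answer: Vega = 4.556677

Derivation:
d1 = 0.0970926946; d2 = -0.3683103565
phi(d1) = 0.3970662924; exp(-qT) = 1.0000000000; exp(-rT) = 0.9460120237
Vega = S * exp(-qT) * phi(d1) * sqrt(T) = 9.3700 * 1.0000000000 * 0.3970662924 * 1.2247448714 = 4.556677


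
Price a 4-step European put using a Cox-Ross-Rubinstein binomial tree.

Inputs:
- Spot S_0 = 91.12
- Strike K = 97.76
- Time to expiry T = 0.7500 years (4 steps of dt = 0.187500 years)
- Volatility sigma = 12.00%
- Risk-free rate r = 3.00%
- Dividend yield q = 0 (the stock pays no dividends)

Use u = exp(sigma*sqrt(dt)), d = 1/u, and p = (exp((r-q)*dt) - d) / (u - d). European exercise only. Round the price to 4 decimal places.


dt = T/N = 0.187500
u = exp(sigma*sqrt(dt)) = 1.053335; d = 1/u = 0.949365
p = (exp((r-q)*dt) - d) / (u - d) = 0.541267
Discount per step: exp(-r*dt) = 0.994391
Stock lattice S(k, i) with i counting down-moves:
  k=0: S(0,0) = 91.1200
  k=1: S(1,0) = 95.9799; S(1,1) = 86.5062
  k=2: S(2,0) = 101.0990; S(2,1) = 91.1200; S(2,2) = 82.1260
  k=3: S(3,0) = 106.4912; S(3,1) = 95.9799; S(3,2) = 86.5062; S(3,3) = 77.9676
  k=4: S(4,0) = 112.1709; S(4,1) = 101.0990; S(4,2) = 91.1200; S(4,3) = 82.1260; S(4,4) = 74.0197
Terminal payoffs V(N, i) = max(K - S_T, 0):
  V(4,0) = 0.000000; V(4,1) = 0.000000; V(4,2) = 6.640000; V(4,3) = 15.634031; V(4,4) = 23.740304
Backward induction: V(k, i) = exp(-r*dt) * [p * V(k+1, i) + (1-p) * V(k+1, i+1)].
  V(3,0) = exp(-r*dt) * [p*0.000000 + (1-p)*0.000000] = 0.000000
  V(3,1) = exp(-r*dt) * [p*0.000000 + (1-p)*6.640000] = 3.028900
  V(3,2) = exp(-r*dt) * [p*6.640000 + (1-p)*15.634031] = 10.705469
  V(3,3) = exp(-r*dt) * [p*15.634031 + (1-p)*23.740304] = 19.244091
  V(2,0) = exp(-r*dt) * [p*0.000000 + (1-p)*3.028900] = 1.381662
  V(2,1) = exp(-r*dt) * [p*3.028900 + (1-p)*10.705469] = 6.513651
  V(2,2) = exp(-r*dt) * [p*10.705469 + (1-p)*19.244091] = 14.540395
  V(1,0) = exp(-r*dt) * [p*1.381662 + (1-p)*6.513651] = 3.714918
  V(1,1) = exp(-r*dt) * [p*6.513651 + (1-p)*14.540395] = 10.138591
  V(0,0) = exp(-r*dt) * [p*3.714918 + (1-p)*10.138591] = 6.624301

Answer: Price = V(0,0) = 6.6243


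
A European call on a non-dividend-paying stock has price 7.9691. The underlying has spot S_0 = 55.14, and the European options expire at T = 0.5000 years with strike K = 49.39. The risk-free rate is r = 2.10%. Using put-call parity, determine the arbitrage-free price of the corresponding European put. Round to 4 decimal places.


Answer: Put price = 1.7032

Derivation:
Put-call parity: C - P = S_0 * exp(-qT) - K * exp(-rT).
S_0 * exp(-qT) = 55.1400 * 1.00000000 = 55.14000000
K * exp(-rT) = 49.3900 * 0.98955493 = 48.87411812
P = C - S*exp(-qT) + K*exp(-rT)
P = 7.9691 - 55.14000000 + 48.87411812 = 1.7032


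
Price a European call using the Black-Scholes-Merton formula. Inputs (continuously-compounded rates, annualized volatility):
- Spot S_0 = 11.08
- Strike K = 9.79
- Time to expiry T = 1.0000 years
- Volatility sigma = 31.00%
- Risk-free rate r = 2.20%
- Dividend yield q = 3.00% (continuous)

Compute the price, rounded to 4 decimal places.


Answer: Price = 1.9254

Derivation:
d1 = (ln(S/K) + (r - q + 0.5*sigma^2) * T) / (sigma * sqrt(T)) = 0.52848460
d2 = d1 - sigma * sqrt(T) = 0.21848460
exp(-rT) = 0.97824024; exp(-qT) = 0.97044553
C = S_0 * exp(-qT) * N(d1) - K * exp(-rT) * N(d2)
N(d1) = 0.70141848; N(d2) = 0.58647422
C = 11.0800 * 0.97044553 * 0.70141848 - 9.7900 * 0.97824024 * 0.58647422 = 1.9254


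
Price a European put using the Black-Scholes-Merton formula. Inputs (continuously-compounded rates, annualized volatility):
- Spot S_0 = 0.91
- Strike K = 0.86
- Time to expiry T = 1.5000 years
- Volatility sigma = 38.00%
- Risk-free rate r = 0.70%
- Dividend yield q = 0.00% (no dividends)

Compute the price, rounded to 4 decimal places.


Answer: Price = 0.1342

Derivation:
d1 = (ln(S/K) + (r - q + 0.5*sigma^2) * T) / (sigma * sqrt(T)) = 0.37668900
d2 = d1 - sigma * sqrt(T) = -0.08871405
exp(-rT) = 0.98955493; exp(-qT) = 1.00000000
P = K * exp(-rT) * N(-d2) - S_0 * exp(-qT) * N(-d1)
N(-d1) = 0.35320237; N(-d2) = 0.53534542
P = 0.8600 * 0.98955493 * 0.53534542 - 0.9100 * 1.00000000 * 0.35320237 = 0.1342


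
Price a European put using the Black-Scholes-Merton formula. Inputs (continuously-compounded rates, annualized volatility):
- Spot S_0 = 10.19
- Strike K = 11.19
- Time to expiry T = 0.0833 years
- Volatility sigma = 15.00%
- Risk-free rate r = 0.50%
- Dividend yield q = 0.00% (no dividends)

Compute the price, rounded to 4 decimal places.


Answer: Price = 0.9979

Derivation:
d1 = (ln(S/K) + (r - q + 0.5*sigma^2) * T) / (sigma * sqrt(T)) = -2.13108085
d2 = d1 - sigma * sqrt(T) = -2.17437346
exp(-rT) = 0.99958359; exp(-qT) = 1.00000000
P = K * exp(-rT) * N(-d2) - S_0 * exp(-qT) * N(-d1)
N(-d1) = 0.98345876; N(-d2) = 0.98516145
P = 11.1900 * 0.99958359 * 0.98516145 - 10.1900 * 1.00000000 * 0.98345876 = 0.9979


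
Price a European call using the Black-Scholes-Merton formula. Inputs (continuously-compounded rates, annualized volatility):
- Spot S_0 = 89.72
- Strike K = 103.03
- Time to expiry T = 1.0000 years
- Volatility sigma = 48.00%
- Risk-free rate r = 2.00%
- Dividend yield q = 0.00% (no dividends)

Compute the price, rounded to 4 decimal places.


d1 = (ln(S/K) + (r - q + 0.5*sigma^2) * T) / (sigma * sqrt(T)) = -0.00651354
d2 = d1 - sigma * sqrt(T) = -0.48651354
exp(-rT) = 0.98019867; exp(-qT) = 1.00000000
C = S_0 * exp(-qT) * N(d1) - K * exp(-rT) * N(d2)
N(d1) = 0.49740149; N(d2) = 0.31330155
C = 89.7200 * 1.00000000 * 0.49740149 - 103.0300 * 0.98019867 * 0.31330155 = 12.9866

Answer: Price = 12.9866


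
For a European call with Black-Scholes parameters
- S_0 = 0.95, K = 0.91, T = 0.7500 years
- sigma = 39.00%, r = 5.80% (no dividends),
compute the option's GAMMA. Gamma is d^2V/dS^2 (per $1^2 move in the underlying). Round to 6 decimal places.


Answer: Gamma = 1.135960

Derivation:
d1 = 0.4250330849; d2 = 0.0872831774
phi(d1) = 0.3644867444; exp(-qT) = 1.0000000000; exp(-rT) = 0.9574325541
Gamma = exp(-qT) * phi(d1) / (S * sigma * sqrt(T)) = 1.0000000000 * 0.3644867444 / (0.9500 * 0.3900 * 0.8660254038) = 1.135960


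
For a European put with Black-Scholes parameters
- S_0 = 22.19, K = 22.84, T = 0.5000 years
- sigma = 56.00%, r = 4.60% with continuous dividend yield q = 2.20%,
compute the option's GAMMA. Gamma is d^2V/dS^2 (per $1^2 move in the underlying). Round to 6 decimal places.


Answer: Gamma = 0.044367

Derivation:
d1 = 0.1553825537; d2 = -0.2405972437
phi(d1) = 0.3941552538; exp(-qT) = 0.9890602788; exp(-rT) = 0.9772624838
Gamma = exp(-qT) * phi(d1) / (S * sigma * sqrt(T)) = 0.9890602788 * 0.3941552538 / (22.1900 * 0.5600 * 0.7071067812) = 0.044367


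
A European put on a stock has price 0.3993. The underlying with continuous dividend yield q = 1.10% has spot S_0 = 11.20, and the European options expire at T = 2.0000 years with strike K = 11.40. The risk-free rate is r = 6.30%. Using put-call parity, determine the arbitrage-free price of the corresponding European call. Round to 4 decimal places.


Put-call parity: C - P = S_0 * exp(-qT) - K * exp(-rT).
S_0 * exp(-qT) = 11.2000 * 0.97824024 = 10.95629063
K * exp(-rT) = 11.4000 * 0.88161485 = 10.05040925
C = P + S*exp(-qT) - K*exp(-rT)
C = 0.3993 + 10.95629063 - 10.05040925 = 1.3052

Answer: Call price = 1.3052


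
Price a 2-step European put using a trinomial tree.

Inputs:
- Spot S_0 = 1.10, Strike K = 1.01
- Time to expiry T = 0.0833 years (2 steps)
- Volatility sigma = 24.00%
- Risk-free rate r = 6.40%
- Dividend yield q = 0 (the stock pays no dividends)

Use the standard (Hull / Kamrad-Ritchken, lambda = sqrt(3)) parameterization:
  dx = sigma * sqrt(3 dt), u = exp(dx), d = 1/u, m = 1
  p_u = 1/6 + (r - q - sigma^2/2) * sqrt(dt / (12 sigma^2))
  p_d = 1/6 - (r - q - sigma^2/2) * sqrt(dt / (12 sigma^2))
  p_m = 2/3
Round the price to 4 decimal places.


dt = T/N = 0.041650; dx = sigma*sqrt(3*dt) = 0.084836
u = exp(dx) = 1.088538; d = 1/u = 0.918663
p_u = 0.175307, p_m = 0.666667, p_d = 0.158026
Discount per step: exp(-r*dt) = 0.997338
Stock lattice S(k, j) with j the centered position index:
  k=0: S(0,+0) = 1.1000
  k=1: S(1,-1) = 1.0105; S(1,+0) = 1.1000; S(1,+1) = 1.1974
  k=2: S(2,-2) = 0.9283; S(2,-1) = 1.0105; S(2,+0) = 1.1000; S(2,+1) = 1.1974; S(2,+2) = 1.3034
Terminal payoffs V(N, j) = max(K - S_T, 0):
  V(2,-2) = 0.081664; V(2,-1) = 0.000000; V(2,+0) = 0.000000; V(2,+1) = 0.000000; V(2,+2) = 0.000000
Backward induction: V(k, j) = exp(-r*dt) * [p_u * V(k+1, j+1) + p_m * V(k+1, j) + p_d * V(k+1, j-1)]
  V(1,-1) = exp(-r*dt) * [p_u*0.000000 + p_m*0.000000 + p_d*0.081664] = 0.012871
  V(1,+0) = exp(-r*dt) * [p_u*0.000000 + p_m*0.000000 + p_d*0.000000] = 0.000000
  V(1,+1) = exp(-r*dt) * [p_u*0.000000 + p_m*0.000000 + p_d*0.000000] = 0.000000
  V(0,+0) = exp(-r*dt) * [p_u*0.000000 + p_m*0.000000 + p_d*0.012871] = 0.002028

Answer: Price = V(0,0) = 0.0020


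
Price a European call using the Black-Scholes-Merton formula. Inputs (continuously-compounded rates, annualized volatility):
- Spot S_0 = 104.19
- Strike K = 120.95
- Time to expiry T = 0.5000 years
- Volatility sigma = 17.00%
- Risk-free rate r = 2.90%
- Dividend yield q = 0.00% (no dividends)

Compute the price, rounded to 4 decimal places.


d1 = (ln(S/K) + (r - q + 0.5*sigma^2) * T) / (sigma * sqrt(T)) = -1.06012844
d2 = d1 - sigma * sqrt(T) = -1.18033659
exp(-rT) = 0.98560462; exp(-qT) = 1.00000000
C = S_0 * exp(-qT) * N(d1) - K * exp(-rT) * N(d2)
N(d1) = 0.14454309; N(d2) = 0.11893318
C = 104.1900 * 1.00000000 * 0.14454309 - 120.9500 * 0.98560462 * 0.11893318 = 0.8821

Answer: Price = 0.8821


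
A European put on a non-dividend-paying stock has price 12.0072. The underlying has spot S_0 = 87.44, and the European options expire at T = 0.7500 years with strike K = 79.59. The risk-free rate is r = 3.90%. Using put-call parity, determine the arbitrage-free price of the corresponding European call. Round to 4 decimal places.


Put-call parity: C - P = S_0 * exp(-qT) - K * exp(-rT).
S_0 * exp(-qT) = 87.4400 * 1.00000000 = 87.44000000
K * exp(-rT) = 79.5900 * 0.97117364 = 77.29571006
C = P + S*exp(-qT) - K*exp(-rT)
C = 12.0072 + 87.44000000 - 77.29571006 = 22.1515

Answer: Call price = 22.1515


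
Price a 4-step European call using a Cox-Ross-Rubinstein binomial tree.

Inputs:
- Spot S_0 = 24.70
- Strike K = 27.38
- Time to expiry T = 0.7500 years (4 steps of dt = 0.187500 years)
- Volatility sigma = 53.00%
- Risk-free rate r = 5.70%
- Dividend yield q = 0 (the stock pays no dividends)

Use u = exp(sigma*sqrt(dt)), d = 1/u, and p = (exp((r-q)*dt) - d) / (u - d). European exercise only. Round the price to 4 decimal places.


Answer: Price = V(0,0) = 3.9843

Derivation:
dt = T/N = 0.187500
u = exp(sigma*sqrt(dt)) = 1.257967; d = 1/u = 0.794934
p = (exp((r-q)*dt) - d) / (u - d) = 0.466082
Discount per step: exp(-r*dt) = 0.989369
Stock lattice S(k, i) with i counting down-moves:
  k=0: S(0,0) = 24.7000
  k=1: S(1,0) = 31.0718; S(1,1) = 19.6349
  k=2: S(2,0) = 39.0873; S(2,1) = 24.7000; S(2,2) = 15.6084
  k=3: S(3,0) = 49.1705; S(3,1) = 31.0718; S(3,2) = 19.6349; S(3,3) = 12.4076
  k=4: S(4,0) = 61.8548; S(4,1) = 39.0873; S(4,2) = 24.7000; S(4,3) = 15.6084; S(4,4) = 9.8633
Terminal payoffs V(N, i) = max(S_T - K, 0):
  V(4,0) = 34.474829; V(4,1) = 11.707265; V(4,2) = 0.000000; V(4,3) = 0.000000; V(4,4) = 0.000000
Backward induction: V(k, i) = exp(-r*dt) * [p * V(k+1, i) + (1-p) * V(k+1, i+1)].
  V(3,0) = exp(-r*dt) * [p*34.474829 + (1-p)*11.707265] = 22.081545
  V(3,1) = exp(-r*dt) * [p*11.707265 + (1-p)*0.000000] = 5.398534
  V(3,2) = exp(-r*dt) * [p*0.000000 + (1-p)*0.000000] = 0.000000
  V(3,3) = exp(-r*dt) * [p*0.000000 + (1-p)*0.000000] = 0.000000
  V(2,0) = exp(-r*dt) * [p*22.081545 + (1-p)*5.398534] = 13.034130
  V(2,1) = exp(-r*dt) * [p*5.398534 + (1-p)*0.000000] = 2.489409
  V(2,2) = exp(-r*dt) * [p*0.000000 + (1-p)*0.000000] = 0.000000
  V(1,0) = exp(-r*dt) * [p*13.034130 + (1-p)*2.489409] = 7.325399
  V(1,1) = exp(-r*dt) * [p*2.489409 + (1-p)*0.000000] = 1.147934
  V(0,0) = exp(-r*dt) * [p*7.325399 + (1-p)*1.147934] = 3.984326


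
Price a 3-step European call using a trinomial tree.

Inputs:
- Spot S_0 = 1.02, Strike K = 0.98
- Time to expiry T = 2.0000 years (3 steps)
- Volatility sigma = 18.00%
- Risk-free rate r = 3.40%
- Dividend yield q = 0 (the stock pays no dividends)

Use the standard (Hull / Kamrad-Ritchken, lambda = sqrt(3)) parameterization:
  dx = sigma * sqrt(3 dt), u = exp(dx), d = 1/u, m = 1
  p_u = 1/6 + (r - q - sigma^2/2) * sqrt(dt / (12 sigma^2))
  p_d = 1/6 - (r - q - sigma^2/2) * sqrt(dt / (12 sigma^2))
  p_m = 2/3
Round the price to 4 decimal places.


Answer: Price = V(0,0) = 0.1556

Derivation:
dt = T/N = 0.666667; dx = sigma*sqrt(3*dt) = 0.254558
u = exp(dx) = 1.289892; d = 1/u = 0.775259
p_u = 0.189975, p_m = 0.666667, p_d = 0.143358
Discount per step: exp(-r*dt) = 0.977588
Stock lattice S(k, j) with j the centered position index:
  k=0: S(0,+0) = 1.0200
  k=1: S(1,-1) = 0.7908; S(1,+0) = 1.0200; S(1,+1) = 1.3157
  k=2: S(2,-2) = 0.6130; S(2,-1) = 0.7908; S(2,+0) = 1.0200; S(2,+1) = 1.3157; S(2,+2) = 1.6971
  k=3: S(3,-3) = 0.4753; S(3,-2) = 0.6130; S(3,-1) = 0.7908; S(3,+0) = 1.0200; S(3,+1) = 1.3157; S(3,+2) = 1.6971; S(3,+3) = 2.1891
Terminal payoffs V(N, j) = max(S_T - K, 0):
  V(3,-3) = 0.000000; V(3,-2) = 0.000000; V(3,-1) = 0.000000; V(3,+0) = 0.040000; V(3,+1) = 0.335690; V(3,+2) = 0.717098; V(3,+3) = 1.209073
Backward induction: V(k, j) = exp(-r*dt) * [p_u * V(k+1, j+1) + p_m * V(k+1, j) + p_d * V(k+1, j-1)]
  V(2,-2) = exp(-r*dt) * [p_u*0.000000 + p_m*0.000000 + p_d*0.000000] = 0.000000
  V(2,-1) = exp(-r*dt) * [p_u*0.040000 + p_m*0.000000 + p_d*0.000000] = 0.007429
  V(2,+0) = exp(-r*dt) * [p_u*0.335690 + p_m*0.040000 + p_d*0.000000] = 0.088412
  V(2,+1) = exp(-r*dt) * [p_u*0.717098 + p_m*0.335690 + p_d*0.040000] = 0.357561
  V(2,+2) = exp(-r*dt) * [p_u*1.209073 + p_m*0.717098 + p_d*0.335690] = 0.738942
  V(1,-1) = exp(-r*dt) * [p_u*0.088412 + p_m*0.007429 + p_d*0.000000] = 0.021261
  V(1,+0) = exp(-r*dt) * [p_u*0.357561 + p_m*0.088412 + p_d*0.007429] = 0.125067
  V(1,+1) = exp(-r*dt) * [p_u*0.738942 + p_m*0.357561 + p_d*0.088412] = 0.382656
  V(0,+0) = exp(-r*dt) * [p_u*0.382656 + p_m*0.125067 + p_d*0.021261] = 0.155555


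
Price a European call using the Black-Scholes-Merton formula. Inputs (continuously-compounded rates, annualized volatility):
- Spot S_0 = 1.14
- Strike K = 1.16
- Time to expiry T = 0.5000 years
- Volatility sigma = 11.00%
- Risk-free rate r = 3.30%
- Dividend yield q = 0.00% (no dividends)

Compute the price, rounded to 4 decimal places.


Answer: Price = 0.0349

Derivation:
d1 = (ln(S/K) + (r - q + 0.5*sigma^2) * T) / (sigma * sqrt(T)) = 0.02742619
d2 = d1 - sigma * sqrt(T) = -0.05035555
exp(-rT) = 0.98363538; exp(-qT) = 1.00000000
C = S_0 * exp(-qT) * N(d1) - K * exp(-rT) * N(d2)
N(d1) = 0.51094010; N(d2) = 0.47991953
C = 1.1400 * 1.00000000 * 0.51094010 - 1.1600 * 0.98363538 * 0.47991953 = 0.0349


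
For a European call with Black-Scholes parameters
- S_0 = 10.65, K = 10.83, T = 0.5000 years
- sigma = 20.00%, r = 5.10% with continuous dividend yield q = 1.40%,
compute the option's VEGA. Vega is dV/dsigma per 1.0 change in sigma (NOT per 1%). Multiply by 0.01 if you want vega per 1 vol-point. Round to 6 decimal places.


Answer: Vega = 2.973091

Derivation:
d1 = 0.0830131421; d2 = -0.0584082141
phi(d1) = 0.3975700539; exp(-qT) = 0.9930244429; exp(-rT) = 0.9748223790
Vega = S * exp(-qT) * phi(d1) * sqrt(T) = 10.6500 * 0.9930244429 * 0.3975700539 * 0.7071067812 = 2.973091
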